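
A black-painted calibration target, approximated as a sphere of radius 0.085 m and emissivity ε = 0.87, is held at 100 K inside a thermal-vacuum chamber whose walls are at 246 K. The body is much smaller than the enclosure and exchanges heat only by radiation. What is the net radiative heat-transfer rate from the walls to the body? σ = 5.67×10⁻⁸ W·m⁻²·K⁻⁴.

P_net ≈ 16.0 W

For a small grey body in a large enclosure: P_net = εσA(T_body⁴ − T_wall⁴).
A = 4πr² = 0.09079 m²; T_body⁴ − T_wall⁴ = 1.000×10⁸ − 3.662×10⁹ = -3.562×10⁹ K⁴.
|P_net| = 0.87·5.67×10⁻⁸·0.09079·3.562×10⁹.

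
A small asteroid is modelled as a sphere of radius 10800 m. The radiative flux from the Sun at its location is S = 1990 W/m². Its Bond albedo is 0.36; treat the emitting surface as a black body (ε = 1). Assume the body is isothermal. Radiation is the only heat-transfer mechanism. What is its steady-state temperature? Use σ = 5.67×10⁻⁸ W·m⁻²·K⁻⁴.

T ≈ 274 K

At equilibrium, absorbed power = emitted power.
Absorbing cross-section = πr² = 3.664×10⁸ m²; emitting surface = 4πr² = 1.466×10⁹ m² (ratio 4).
(1−a)S·A_cross = εσ·A_surf·T⁴  ⇒  T⁴ = (1−a)S/(4σ).
T⁴ = 0.640·1990/(4·5.67×10⁻⁸) = 5.616×10⁹ K⁴.
T = (5.616×10⁹)^(1/4).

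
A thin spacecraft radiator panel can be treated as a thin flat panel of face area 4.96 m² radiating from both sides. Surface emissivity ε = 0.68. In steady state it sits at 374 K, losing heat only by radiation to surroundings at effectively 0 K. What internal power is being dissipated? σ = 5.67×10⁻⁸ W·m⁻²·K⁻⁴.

P ≈ 7480 W

Steady state: P = εσA T⁴.
A = 2·4.96 = 9.920 m²; T⁴ = (374)⁴ = 1.957×10¹⁰ K⁴.
P = 0.68 × 5.67×10⁻⁸ × 9.920 × 1.957×10¹⁰.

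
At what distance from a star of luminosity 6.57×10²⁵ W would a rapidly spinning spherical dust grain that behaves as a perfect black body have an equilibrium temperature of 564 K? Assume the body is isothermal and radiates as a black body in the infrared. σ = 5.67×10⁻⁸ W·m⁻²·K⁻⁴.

For an isothermal black-emitting sphere, (1−a)S·πr² = σ·4πr²·T⁴ ⇒ S = 4σT⁴/(1−a).
S = 4·5.67×10⁻⁸·(564)⁴/1.00 = 22950 W/m².
Flux falls as S = L/(4πd²), so d = √(L/(4πS)) = √(6.57×10²⁵/(4π·22950)).

d ≈ 1.51×10¹⁰ m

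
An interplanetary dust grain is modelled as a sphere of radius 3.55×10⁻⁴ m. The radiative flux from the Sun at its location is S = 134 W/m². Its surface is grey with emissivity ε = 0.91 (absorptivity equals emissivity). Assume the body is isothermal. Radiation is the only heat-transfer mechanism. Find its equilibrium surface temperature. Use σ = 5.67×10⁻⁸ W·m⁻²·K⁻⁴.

At equilibrium, absorbed power = emitted power.
Absorbing cross-section = πr² = 3.959×10⁻⁷ m²; emitting surface = 4πr² = 1.584×10⁻⁶ m² (ratio 4).
εS·A_cross = εσ·A_surf·T⁴  ⇒  T⁴ = S/(4σ)   (ε cancels).
T⁴ = 134/(4·5.67×10⁻⁸) = 5.908×10⁸ K⁴.
T = (5.908×10⁸)^(1/4).

T ≈ 156 K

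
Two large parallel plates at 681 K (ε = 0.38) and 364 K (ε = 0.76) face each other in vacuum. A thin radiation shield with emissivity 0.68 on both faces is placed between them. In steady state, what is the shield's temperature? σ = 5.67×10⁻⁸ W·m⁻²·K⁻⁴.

T_s ≈ 547 K

In steady state the net flux on the hot side equals that on the cold side.
σ(T₁⁴−T_s⁴)/D₁ = σ(T_s⁴−T₂⁴)/D₂, with D₁ = 1/ε₁+1/ε_s−1 = 3.102, D₂ = 1/ε_s+1/ε₂−1 = 1.786.
Solve for T_s⁴: T_s⁴ = (D₂·T₁⁴ + D₁·T₂⁴)/(D₁+D₂) = 8.973×10¹⁰ K⁴.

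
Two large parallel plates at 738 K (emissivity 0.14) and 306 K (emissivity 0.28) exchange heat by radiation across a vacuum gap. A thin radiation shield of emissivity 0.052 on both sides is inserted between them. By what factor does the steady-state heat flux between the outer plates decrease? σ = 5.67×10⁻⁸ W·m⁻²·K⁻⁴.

Without shield: q₀ = σΔ(T⁴)/(1/ε₁+1/ε₂−1) with denominator 9.714.
With shield the two gaps are in series; the resistances add: (1/ε₁+1/ε_s−1)+(1/ε_s+1/ε₂−1) = 25.37+21.80 = 47.18.
Heat-flux ratio q₀/q = 47.18/9.714.

factor ≈ 4.86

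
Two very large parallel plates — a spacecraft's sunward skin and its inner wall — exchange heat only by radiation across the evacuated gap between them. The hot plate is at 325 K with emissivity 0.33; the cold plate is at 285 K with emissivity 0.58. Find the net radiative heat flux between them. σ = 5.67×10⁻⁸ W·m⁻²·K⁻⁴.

q ≈ 68.9 W/m²

For two infinite grey parallel plates, q = σ(T₁⁴ − T₂⁴)/(1/ε₁ + 1/ε₂ − 1).
T₁⁴ − T₂⁴ = 1.116×10¹⁰ − 6.598×10⁹ = 4.559×10⁹ K⁴.
1/ε₁ + 1/ε₂ − 1 = 3.030 + 1.724 − 1 = 3.754.
q = 5.67×10⁻⁸ × 4.559×10⁹ / 3.754.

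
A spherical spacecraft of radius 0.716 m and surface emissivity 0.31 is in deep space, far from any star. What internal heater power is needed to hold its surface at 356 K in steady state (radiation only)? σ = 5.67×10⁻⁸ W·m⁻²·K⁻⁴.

P = εσ·4πr²·T⁴.
4πr² = 6.442 m²; T⁴ = 1.606×10¹⁰ K⁴.
P = 0.31·5.67×10⁻⁸·6.442·1.606×10¹⁰.

P ≈ 1820 W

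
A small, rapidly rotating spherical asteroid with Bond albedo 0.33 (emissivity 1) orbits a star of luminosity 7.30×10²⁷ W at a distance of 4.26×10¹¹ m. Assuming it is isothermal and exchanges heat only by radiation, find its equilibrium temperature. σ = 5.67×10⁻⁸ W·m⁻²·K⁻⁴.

First find the stellar flux at distance d: S = L/(4πd²) = 7.30×10²⁷/(4π·(4.26×10¹¹)²) = 3201 W/m².
For an isothermal sphere, absorbed (1−a)S·πr² = emitted σ·4πr²·T⁴, so T⁴ = (1−a)S/(4σ).
T⁴ = 0.670·3201/(4·5.67×10⁻⁸) = 9.456×10⁹ K⁴.

T ≈ 312 K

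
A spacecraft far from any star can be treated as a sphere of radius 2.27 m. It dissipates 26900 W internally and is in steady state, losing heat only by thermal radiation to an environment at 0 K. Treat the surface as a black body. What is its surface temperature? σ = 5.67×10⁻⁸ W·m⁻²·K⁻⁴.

T ≈ 293 K

Steady state: internal power = radiated power, P = εσA T⁴.
Radiating area A = 4πr² = 64.75 m².
T⁴ = P/(εσA) = 26900/(1.0·5.67×10⁻⁸·64.75) = 7.327×10⁹ K⁴.
T = (7.327×10⁹)^(1/4).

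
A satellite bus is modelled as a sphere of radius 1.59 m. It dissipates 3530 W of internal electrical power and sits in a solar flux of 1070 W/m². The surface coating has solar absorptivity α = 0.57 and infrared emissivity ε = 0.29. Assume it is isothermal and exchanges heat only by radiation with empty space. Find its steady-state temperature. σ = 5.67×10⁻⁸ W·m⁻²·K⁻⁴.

T ≈ 356 K

At steady state, absorbed solar power + internal power = radiated power.
Absorbed: α·S·A_cross = 0.57·1070·7.942 = 4844 W (cross-section πr²).
Total input = 4844 + 3530 = 8374 W.
Radiated: εσ·A_surf·T⁴ with A_surf = 4πr² = 31.77 m².
T⁴ = 8374/(0.29·5.67×10⁻⁸·31.77) = 1.603×10¹⁰ K⁴.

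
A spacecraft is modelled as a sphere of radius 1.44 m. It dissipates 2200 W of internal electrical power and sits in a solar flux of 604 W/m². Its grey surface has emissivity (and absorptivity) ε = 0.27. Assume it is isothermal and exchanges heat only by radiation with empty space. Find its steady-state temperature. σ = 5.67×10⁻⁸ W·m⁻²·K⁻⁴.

T ≈ 301 K

At steady state, absorbed solar power + internal power = radiated power.
Absorbed: α·S·A_cross = 0.27·604·6.514 = 1062 W (cross-section πr²).
Total input = 1062 + 2200 = 3262 W.
Radiated: εσ·A_surf·T⁴ with A_surf = 4πr² = 26.06 m².
T⁴ = 3262/(0.27·5.67×10⁻⁸·26.06) = 8.178×10⁹ K⁴.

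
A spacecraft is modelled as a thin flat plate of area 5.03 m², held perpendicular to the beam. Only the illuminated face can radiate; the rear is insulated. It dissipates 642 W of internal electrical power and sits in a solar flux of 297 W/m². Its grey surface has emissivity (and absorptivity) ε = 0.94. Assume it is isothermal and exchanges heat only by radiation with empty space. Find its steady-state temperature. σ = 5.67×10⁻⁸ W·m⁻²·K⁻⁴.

T ≈ 296 K

At steady state, absorbed solar power + internal power = radiated power.
Absorbed: α·S·A_cross = 0.94·297·5.030 = 1404 W (cross-section A).
Total input = 1404 + 642 = 2046 W.
Radiated: εσ·A_surf·T⁴ with A_surf = A = 5.030 m².
T⁴ = 2046/(0.94·5.67×10⁻⁸·5.030) = 7.633×10⁹ K⁴.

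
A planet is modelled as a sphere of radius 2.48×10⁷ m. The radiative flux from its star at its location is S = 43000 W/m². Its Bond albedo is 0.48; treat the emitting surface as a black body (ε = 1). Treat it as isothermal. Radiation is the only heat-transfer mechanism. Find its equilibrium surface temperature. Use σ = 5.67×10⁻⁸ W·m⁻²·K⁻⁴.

T ≈ 560 K

At equilibrium, absorbed power = emitted power.
Absorbing cross-section = πr² = 1.932×10¹⁵ m²; emitting surface = 4πr² = 7.729×10¹⁵ m² (ratio 4).
(1−a)S·A_cross = εσ·A_surf·T⁴  ⇒  T⁴ = (1−a)S/(4σ).
T⁴ = 0.520·43000/(4·5.67×10⁻⁸) = 9.859×10¹⁰ K⁴.
T = (9.859×10¹⁰)^(1/4).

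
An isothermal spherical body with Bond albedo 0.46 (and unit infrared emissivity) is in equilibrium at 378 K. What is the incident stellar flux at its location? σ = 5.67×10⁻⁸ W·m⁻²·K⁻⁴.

(1−a)S·πr² = σ·4πr²·T⁴ ⇒ S = 4σT⁴/(1−a).
S = 4·5.67×10⁻⁸·2.042×10¹⁰/0.540.

S ≈ 8570 W/m²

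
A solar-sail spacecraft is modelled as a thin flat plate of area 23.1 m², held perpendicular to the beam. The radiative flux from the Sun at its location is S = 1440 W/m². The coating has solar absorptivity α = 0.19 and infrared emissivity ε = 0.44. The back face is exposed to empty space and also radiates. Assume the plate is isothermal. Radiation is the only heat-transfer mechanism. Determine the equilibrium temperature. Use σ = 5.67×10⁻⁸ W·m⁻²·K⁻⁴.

At equilibrium, absorbed power = emitted power.
Absorbing cross-section = A = 23.10 m²; emitting surface = 2A = 46.20 m² (ratio 2).
αS·A_cross = εσ·A_surf·T⁴  ⇒  T⁴ = αS/(ε·2σ).
T⁴ = 0.190·1440/(0.44·2·5.67×10⁻⁸) = 5.483×10⁹ K⁴.
T = (5.483×10⁹)^(1/4).

T ≈ 272 K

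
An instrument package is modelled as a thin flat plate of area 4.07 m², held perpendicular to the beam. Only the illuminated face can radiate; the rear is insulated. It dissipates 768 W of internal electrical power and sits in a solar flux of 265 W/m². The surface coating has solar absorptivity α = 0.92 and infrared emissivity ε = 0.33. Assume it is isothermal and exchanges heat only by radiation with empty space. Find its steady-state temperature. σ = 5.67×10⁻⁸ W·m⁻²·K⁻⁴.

At steady state, absorbed solar power + internal power = radiated power.
Absorbed: α·S·A_cross = 0.92·265·4.070 = 992.3 W (cross-section A).
Total input = 992.3 + 768 = 1760 W.
Radiated: εσ·A_surf·T⁴ with A_surf = A = 4.070 m².
T⁴ = 1760/(0.33·5.67×10⁻⁸·4.070) = 2.311×10¹⁰ K⁴.

T ≈ 390 K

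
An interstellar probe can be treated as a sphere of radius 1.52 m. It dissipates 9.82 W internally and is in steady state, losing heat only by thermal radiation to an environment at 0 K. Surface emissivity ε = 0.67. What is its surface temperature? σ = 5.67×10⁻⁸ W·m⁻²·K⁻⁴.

T ≈ 54.6 K

Steady state: internal power = radiated power, P = εσA T⁴.
Radiating area A = 4πr² = 29.03 m².
T⁴ = P/(εσA) = 9.82/(0.67·5.67×10⁻⁸·29.03) = 8.903×10⁶ K⁴.
T = (8.903×10⁶)^(1/4).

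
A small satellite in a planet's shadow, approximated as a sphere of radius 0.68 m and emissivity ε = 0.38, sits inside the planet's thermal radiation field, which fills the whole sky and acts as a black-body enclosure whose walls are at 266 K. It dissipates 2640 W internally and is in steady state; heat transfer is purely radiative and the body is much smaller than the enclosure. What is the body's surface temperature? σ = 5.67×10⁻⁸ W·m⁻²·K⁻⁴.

T ≈ 402 K

For a small grey body in a large enclosure, net radiated power = εσA(T⁴ − T_w⁴).
Steady state: P = εσA(T⁴ − T_w⁴) with A = 4πr² = 5.811 m².
T⁴ = P/(εσA) + T_w⁴ = 2640/(0.38·5.67×10⁻⁸·5.811) + (266)⁴
    = 2.109×10¹⁰ + 5.006×10⁹ = 2.609×10¹⁰ K⁴.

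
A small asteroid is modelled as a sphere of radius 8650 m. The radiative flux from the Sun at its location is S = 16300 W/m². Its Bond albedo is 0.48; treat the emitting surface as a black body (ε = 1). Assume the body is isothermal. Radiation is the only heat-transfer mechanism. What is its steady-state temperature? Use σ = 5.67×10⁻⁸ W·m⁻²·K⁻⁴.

At equilibrium, absorbed power = emitted power.
Absorbing cross-section = πr² = 2.351×10⁸ m²; emitting surface = 4πr² = 9.402×10⁸ m² (ratio 4).
(1−a)S·A_cross = εσ·A_surf·T⁴  ⇒  T⁴ = (1−a)S/(4σ).
T⁴ = 0.520·16300/(4·5.67×10⁻⁸) = 3.737×10¹⁰ K⁴.
T = (3.737×10¹⁰)^(1/4).

T ≈ 440 K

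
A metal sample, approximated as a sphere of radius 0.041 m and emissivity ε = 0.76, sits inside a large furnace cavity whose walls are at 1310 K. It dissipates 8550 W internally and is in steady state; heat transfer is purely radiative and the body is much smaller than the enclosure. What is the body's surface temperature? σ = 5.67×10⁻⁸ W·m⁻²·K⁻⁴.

For a small grey body in a large enclosure, net radiated power = εσA(T⁴ − T_w⁴).
Steady state: P = εσA(T⁴ − T_w⁴) with A = 4πr² = 0.02112 m².
T⁴ = P/(εσA) + T_w⁴ = 8550/(0.76·5.67×10⁻⁸·0.02112) + (1310)⁴
    = 9.393×10¹² + 2.945×10¹² = 1.234×10¹³ K⁴.

T ≈ 1870 K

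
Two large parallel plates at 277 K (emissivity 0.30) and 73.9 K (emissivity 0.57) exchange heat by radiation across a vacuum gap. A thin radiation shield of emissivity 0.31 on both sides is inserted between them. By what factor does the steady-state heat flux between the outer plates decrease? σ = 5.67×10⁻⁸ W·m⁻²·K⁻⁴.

factor ≈ 2.33

Without shield: q₀ = σΔ(T⁴)/(1/ε₁+1/ε₂−1) with denominator 4.088.
With shield the two gaps are in series; the resistances add: (1/ε₁+1/ε_s−1)+(1/ε_s+1/ε₂−1) = 5.559+3.980 = 9.539.
Heat-flux ratio q₀/q = 9.539/4.088.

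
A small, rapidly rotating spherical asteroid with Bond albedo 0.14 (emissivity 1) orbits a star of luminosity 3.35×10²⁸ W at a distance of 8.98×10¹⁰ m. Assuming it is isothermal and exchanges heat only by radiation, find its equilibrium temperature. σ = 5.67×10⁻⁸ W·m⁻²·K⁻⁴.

First find the stellar flux at distance d: S = L/(4πd²) = 3.35×10²⁸/(4π·(8.98×10¹⁰)²) = 3.306×10⁵ W/m².
For an isothermal sphere, absorbed (1−a)S·πr² = emitted σ·4πr²·T⁴, so T⁴ = (1−a)S/(4σ).
T⁴ = 0.860·3.306×10⁵/(4·5.67×10⁻⁸) = 1.254×10¹² K⁴.

T ≈ 1060 K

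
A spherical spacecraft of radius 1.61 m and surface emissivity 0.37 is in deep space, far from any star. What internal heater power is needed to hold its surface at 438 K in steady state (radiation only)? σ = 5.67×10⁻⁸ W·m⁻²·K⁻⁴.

P ≈ 25200 W

P = εσ·4πr²·T⁴.
4πr² = 32.57 m²; T⁴ = 3.680×10¹⁰ K⁴.
P = 0.37·5.67×10⁻⁸·32.57·3.680×10¹⁰.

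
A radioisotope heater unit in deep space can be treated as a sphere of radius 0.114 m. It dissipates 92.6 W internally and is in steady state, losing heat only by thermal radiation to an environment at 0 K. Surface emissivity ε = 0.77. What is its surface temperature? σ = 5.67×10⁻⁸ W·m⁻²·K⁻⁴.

T ≈ 338 K

Steady state: internal power = radiated power, P = εσA T⁴.
Radiating area A = 4πr² = 0.1633 m².
T⁴ = P/(εσA) = 92.6/(0.77·5.67×10⁻⁸·0.1633) = 1.299×10¹⁰ K⁴.
T = (1.299×10¹⁰)^(1/4).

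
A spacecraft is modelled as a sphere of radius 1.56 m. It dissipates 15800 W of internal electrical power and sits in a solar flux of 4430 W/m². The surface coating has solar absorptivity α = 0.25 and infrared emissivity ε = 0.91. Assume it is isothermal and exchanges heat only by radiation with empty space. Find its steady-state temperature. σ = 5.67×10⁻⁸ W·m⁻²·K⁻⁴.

T ≈ 352 K

At steady state, absorbed solar power + internal power = radiated power.
Absorbed: α·S·A_cross = 0.25·4430·7.645 = 8467 W (cross-section πr²).
Total input = 8467 + 15800 = 24270 W.
Radiated: εσ·A_surf·T⁴ with A_surf = 4πr² = 30.58 m².
T⁴ = 24270/(0.91·5.67×10⁻⁸·30.58) = 1.538×10¹⁰ K⁴.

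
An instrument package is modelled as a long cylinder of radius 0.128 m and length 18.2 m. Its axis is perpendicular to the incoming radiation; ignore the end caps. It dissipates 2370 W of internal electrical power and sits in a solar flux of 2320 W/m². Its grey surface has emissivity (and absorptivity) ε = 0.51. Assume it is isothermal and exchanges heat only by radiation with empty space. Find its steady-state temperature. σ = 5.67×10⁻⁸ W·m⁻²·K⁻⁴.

T ≈ 369 K

At steady state, absorbed solar power + internal power = radiated power.
Absorbed: α·S·A_cross = 0.51·2320·4.659 = 5513 W (cross-section 2rL).
Total input = 5513 + 2370 = 7883 W.
Radiated: εσ·A_surf·T⁴ with A_surf = 2πrL = 14.64 m².
T⁴ = 7883/(0.51·5.67×10⁻⁸·14.64) = 1.862×10¹⁰ K⁴.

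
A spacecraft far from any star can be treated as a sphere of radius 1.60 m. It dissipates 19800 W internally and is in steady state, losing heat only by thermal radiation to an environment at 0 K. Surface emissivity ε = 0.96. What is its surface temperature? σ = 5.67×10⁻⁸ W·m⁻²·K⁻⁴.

Steady state: internal power = radiated power, P = εσA T⁴.
Radiating area A = 4πr² = 32.17 m².
T⁴ = P/(εσA) = 19800/(0.96·5.67×10⁻⁸·32.17) = 1.131×10¹⁰ K⁴.
T = (1.131×10¹⁰)^(1/4).

T ≈ 326 K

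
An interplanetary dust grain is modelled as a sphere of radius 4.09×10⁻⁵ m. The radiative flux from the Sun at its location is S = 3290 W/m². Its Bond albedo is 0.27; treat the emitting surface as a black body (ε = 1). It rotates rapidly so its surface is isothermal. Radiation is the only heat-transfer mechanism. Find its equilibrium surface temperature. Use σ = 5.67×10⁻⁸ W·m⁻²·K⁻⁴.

At equilibrium, absorbed power = emitted power.
Absorbing cross-section = πr² = 5.255×10⁻⁹ m²; emitting surface = 4πr² = 2.102×10⁻⁸ m² (ratio 4).
(1−a)S·A_cross = εσ·A_surf·T⁴  ⇒  T⁴ = (1−a)S/(4σ).
T⁴ = 0.730·3290/(4·5.67×10⁻⁸) = 1.059×10¹⁰ K⁴.
T = (1.059×10¹⁰)^(1/4).

T ≈ 321 K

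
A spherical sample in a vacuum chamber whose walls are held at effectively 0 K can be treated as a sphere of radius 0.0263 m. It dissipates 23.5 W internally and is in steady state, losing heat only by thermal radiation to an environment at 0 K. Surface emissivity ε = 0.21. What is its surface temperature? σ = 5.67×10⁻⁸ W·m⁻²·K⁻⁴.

T ≈ 690 K

Steady state: internal power = radiated power, P = εσA T⁴.
Radiating area A = 4πr² = 0.008692 m².
T⁴ = P/(εσA) = 23.5/(0.21·5.67×10⁻⁸·0.008692) = 2.271×10¹¹ K⁴.
T = (2.271×10¹¹)^(1/4).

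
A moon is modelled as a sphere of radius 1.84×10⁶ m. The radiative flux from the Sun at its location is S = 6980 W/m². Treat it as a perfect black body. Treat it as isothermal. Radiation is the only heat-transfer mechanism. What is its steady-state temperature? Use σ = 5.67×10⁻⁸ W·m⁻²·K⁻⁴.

At equilibrium, absorbed power = emitted power.
Absorbing cross-section = πr² = 1.064×10¹³ m²; emitting surface = 4πr² = 4.254×10¹³ m² (ratio 4).
S·A_cross = εσ·A_surf·T⁴  ⇒  T⁴ = S/(4σ).
T⁴ = 1.00·6980/(4·5.67×10⁻⁸) = 3.078×10¹⁰ K⁴.
T = (3.078×10¹⁰)^(1/4).

T ≈ 419 K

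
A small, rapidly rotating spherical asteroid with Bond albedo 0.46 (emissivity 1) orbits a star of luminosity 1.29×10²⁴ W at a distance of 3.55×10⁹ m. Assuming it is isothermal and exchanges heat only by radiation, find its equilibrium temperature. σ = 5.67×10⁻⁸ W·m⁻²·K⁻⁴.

T ≈ 373 K

First find the stellar flux at distance d: S = L/(4πd²) = 1.29×10²⁴/(4π·(3.55×10⁹)²) = 8146 W/m².
For an isothermal sphere, absorbed (1−a)S·πr² = emitted σ·4πr²·T⁴, so T⁴ = (1−a)S/(4σ).
T⁴ = 0.540·8146/(4·5.67×10⁻⁸) = 1.939×10¹⁰ K⁴.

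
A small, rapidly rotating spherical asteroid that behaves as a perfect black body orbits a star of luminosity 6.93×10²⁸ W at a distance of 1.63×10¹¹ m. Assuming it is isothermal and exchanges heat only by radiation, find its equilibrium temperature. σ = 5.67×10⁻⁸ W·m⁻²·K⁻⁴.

T ≈ 978 K

First find the stellar flux at distance d: S = L/(4πd²) = 6.93×10²⁸/(4π·(1.63×10¹¹)²) = 2.076×10⁵ W/m².
For an isothermal sphere, absorbed (1−a)S·πr² = emitted σ·4πr²·T⁴, so T⁴ = (1−a)S/(4σ).
T⁴ = 1.00·2.076×10⁵/(4·5.67×10⁻⁸) = 9.152×10¹¹ K⁴.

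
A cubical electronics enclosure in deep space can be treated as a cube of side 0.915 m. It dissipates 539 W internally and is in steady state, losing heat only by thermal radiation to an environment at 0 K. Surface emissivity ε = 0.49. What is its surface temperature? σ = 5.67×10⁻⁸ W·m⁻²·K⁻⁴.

T ≈ 249 K

Steady state: internal power = radiated power, P = εσA T⁴.
Radiating area A = 6L² = 5.023 m².
T⁴ = P/(εσA) = 539/(0.49·5.67×10⁻⁸·5.023) = 3.862×10⁹ K⁴.
T = (3.862×10⁹)^(1/4).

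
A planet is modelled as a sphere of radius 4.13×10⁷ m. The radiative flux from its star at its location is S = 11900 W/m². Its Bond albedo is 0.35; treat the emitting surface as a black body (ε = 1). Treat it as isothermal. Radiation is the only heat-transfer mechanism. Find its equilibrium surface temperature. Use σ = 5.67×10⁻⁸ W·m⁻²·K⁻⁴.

At equilibrium, absorbed power = emitted power.
Absorbing cross-section = πr² = 5.359×10¹⁵ m²; emitting surface = 4πr² = 2.143×10¹⁶ m² (ratio 4).
(1−a)S·A_cross = εσ·A_surf·T⁴  ⇒  T⁴ = (1−a)S/(4σ).
T⁴ = 0.650·11900/(4·5.67×10⁻⁸) = 3.410×10¹⁰ K⁴.
T = (3.410×10¹⁰)^(1/4).

T ≈ 430 K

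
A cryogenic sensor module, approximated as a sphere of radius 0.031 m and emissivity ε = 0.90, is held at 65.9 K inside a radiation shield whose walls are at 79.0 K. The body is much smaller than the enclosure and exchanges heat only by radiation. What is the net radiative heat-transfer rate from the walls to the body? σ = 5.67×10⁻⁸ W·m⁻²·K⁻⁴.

P_net ≈ 0.0124 W

For a small grey body in a large enclosure: P_net = εσA(T_body⁴ − T_wall⁴).
A = 4πr² = 0.01208 m²; T_body⁴ − T_wall⁴ = 1.886×10⁷ − 3.895×10⁷ = -2.009×10⁷ K⁴.
|P_net| = 0.90·5.67×10⁻⁸·0.01208·2.009×10⁷.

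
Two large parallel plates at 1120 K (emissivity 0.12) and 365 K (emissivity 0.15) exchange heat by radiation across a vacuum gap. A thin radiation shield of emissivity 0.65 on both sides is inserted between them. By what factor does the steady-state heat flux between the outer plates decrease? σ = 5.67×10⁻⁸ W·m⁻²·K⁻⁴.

factor ≈ 1.15

Without shield: q₀ = σΔ(T⁴)/(1/ε₁+1/ε₂−1) with denominator 14.00.
With shield the two gaps are in series; the resistances add: (1/ε₁+1/ε_s−1)+(1/ε_s+1/ε₂−1) = 8.872+7.205 = 16.08.
Heat-flux ratio q₀/q = 16.08/14.00.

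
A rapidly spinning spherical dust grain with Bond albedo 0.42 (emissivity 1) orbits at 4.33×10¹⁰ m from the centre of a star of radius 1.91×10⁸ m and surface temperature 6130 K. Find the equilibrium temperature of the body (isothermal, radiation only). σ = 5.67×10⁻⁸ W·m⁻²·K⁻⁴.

T ≈ 251 K

The star's surface emits σT_*⁴; at distance d the flux is S = σT_*⁴(R_*/d)².
S = 5.67×10⁻⁸·(6130)⁴·(1.91×10⁸/4.33×10¹⁰)² = 1558 W/m².
For an isothermal sphere T⁴ = (1−a)S/(4σ) = 3.984×10⁹ K⁴.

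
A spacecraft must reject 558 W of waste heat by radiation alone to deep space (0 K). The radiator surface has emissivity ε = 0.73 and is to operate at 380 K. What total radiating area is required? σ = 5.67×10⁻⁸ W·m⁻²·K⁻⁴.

A ≈ 0.647 m²

P = εσA T⁴ ⇒ A = P/(εσT⁴).
T⁴ = 2.085×10¹⁰ K⁴.
A = 558/(0.73 × 5.67×10⁻⁸ × 2.085×10¹⁰).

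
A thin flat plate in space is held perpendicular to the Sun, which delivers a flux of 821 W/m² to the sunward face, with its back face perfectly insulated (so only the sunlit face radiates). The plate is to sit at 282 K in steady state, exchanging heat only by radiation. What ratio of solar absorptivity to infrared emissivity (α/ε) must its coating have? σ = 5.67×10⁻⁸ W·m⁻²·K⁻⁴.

Balance: αS·A = εσ·1A·T⁴ ⇒ α/ε = σT⁴/S.
α/ε = 5.67×10⁻⁸·(282)⁴/821 = 5.67×10⁻⁸·6.324×10⁹/821.

α/ε ≈ 0.437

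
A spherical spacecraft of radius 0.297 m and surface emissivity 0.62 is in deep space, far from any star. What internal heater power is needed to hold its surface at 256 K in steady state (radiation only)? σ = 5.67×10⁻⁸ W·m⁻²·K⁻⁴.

P ≈ 167 W

P = εσ·4πr²·T⁴.
4πr² = 1.108 m²; T⁴ = 4.295×10⁹ K⁴.
P = 0.62·5.67×10⁻⁸·1.108·4.295×10⁹.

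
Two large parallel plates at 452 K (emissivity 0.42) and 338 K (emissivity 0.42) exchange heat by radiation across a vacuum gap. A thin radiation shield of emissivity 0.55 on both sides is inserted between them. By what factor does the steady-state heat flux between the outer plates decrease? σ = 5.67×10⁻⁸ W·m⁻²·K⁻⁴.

Without shield: q₀ = σΔ(T⁴)/(1/ε₁+1/ε₂−1) with denominator 3.762.
With shield the two gaps are in series; the resistances add: (1/ε₁+1/ε_s−1)+(1/ε_s+1/ε₂−1) = 3.199+3.199 = 6.398.
Heat-flux ratio q₀/q = 6.398/3.762.

factor ≈ 1.70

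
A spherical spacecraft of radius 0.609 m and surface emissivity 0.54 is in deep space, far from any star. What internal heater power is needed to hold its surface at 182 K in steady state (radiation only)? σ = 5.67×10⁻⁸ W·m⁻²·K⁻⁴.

P = εσ·4πr²·T⁴.
4πr² = 4.661 m²; T⁴ = 1.097×10⁹ K⁴.
P = 0.54·5.67×10⁻⁸·4.661·1.097×10⁹.

P ≈ 157 W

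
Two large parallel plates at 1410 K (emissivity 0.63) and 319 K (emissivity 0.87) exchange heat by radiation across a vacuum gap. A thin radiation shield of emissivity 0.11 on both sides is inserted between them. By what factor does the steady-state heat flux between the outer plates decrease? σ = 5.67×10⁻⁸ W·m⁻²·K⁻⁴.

Without shield: q₀ = σΔ(T⁴)/(1/ε₁+1/ε₂−1) with denominator 1.737.
With shield the two gaps are in series; the resistances add: (1/ε₁+1/ε_s−1)+(1/ε_s+1/ε₂−1) = 9.678+9.240 = 18.92.
Heat-flux ratio q₀/q = 18.92/1.737.

factor ≈ 10.9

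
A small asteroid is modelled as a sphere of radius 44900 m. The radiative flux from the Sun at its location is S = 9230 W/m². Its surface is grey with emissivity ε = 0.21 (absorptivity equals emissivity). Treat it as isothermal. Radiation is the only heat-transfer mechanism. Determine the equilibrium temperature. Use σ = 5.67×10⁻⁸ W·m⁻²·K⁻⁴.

T ≈ 449 K

At equilibrium, absorbed power = emitted power.
Absorbing cross-section = πr² = 6.333×10⁹ m²; emitting surface = 4πr² = 2.533×10¹⁰ m² (ratio 4).
εS·A_cross = εσ·A_surf·T⁴  ⇒  T⁴ = S/(4σ)   (ε cancels).
T⁴ = 9230/(4·5.67×10⁻⁸) = 4.070×10¹⁰ K⁴.
T = (4.070×10¹⁰)^(1/4).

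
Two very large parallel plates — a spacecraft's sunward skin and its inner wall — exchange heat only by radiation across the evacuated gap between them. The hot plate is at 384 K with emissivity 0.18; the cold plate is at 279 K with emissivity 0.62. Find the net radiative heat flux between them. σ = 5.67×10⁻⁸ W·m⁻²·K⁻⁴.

For two infinite grey parallel plates, q = σ(T₁⁴ − T₂⁴)/(1/ε₁ + 1/ε₂ − 1).
T₁⁴ − T₂⁴ = 2.174×10¹⁰ − 6.059×10⁹ = 1.568×10¹⁰ K⁴.
1/ε₁ + 1/ε₂ − 1 = 5.556 + 1.613 − 1 = 6.168.
q = 5.67×10⁻⁸ × 1.568×10¹⁰ / 6.168.

q ≈ 144 W/m²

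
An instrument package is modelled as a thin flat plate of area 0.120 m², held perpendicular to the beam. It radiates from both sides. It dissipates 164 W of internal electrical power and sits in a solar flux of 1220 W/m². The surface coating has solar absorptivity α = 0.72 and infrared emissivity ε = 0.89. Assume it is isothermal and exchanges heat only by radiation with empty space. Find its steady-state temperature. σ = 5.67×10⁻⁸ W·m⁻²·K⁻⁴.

T ≈ 386 K

At steady state, absorbed solar power + internal power = radiated power.
Absorbed: α·S·A_cross = 0.72·1220·0.1200 = 105.4 W (cross-section A).
Total input = 105.4 + 164 = 269.4 W.
Radiated: εσ·A_surf·T⁴ with A_surf = 2A = 0.2400 m².
T⁴ = 269.4/(0.89·5.67×10⁻⁸·0.2400) = 2.224×10¹⁰ K⁴.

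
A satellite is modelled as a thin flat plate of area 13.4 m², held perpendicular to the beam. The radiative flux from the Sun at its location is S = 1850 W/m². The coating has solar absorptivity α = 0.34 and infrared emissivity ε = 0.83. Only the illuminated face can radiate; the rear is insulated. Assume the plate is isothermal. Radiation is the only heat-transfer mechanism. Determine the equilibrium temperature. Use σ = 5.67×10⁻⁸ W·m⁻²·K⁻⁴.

At equilibrium, absorbed power = emitted power.
Absorbing cross-section = A = 13.40 m²; emitting surface = A = 13.40 m² (ratio 1).
αS·A_cross = εσ·A_surf·T⁴  ⇒  T⁴ = αS/(ε·1σ).
T⁴ = 0.340·1850/(0.83·1·5.67×10⁻⁸) = 1.337×10¹⁰ K⁴.
T = (1.337×10¹⁰)^(1/4).

T ≈ 340 K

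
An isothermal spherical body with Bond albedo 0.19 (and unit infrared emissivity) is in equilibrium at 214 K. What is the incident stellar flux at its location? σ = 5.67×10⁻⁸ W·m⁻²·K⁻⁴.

S ≈ 587 W/m²

(1−a)S·πr² = σ·4πr²·T⁴ ⇒ S = 4σT⁴/(1−a).
S = 4·5.67×10⁻⁸·2.097×10⁹/0.810.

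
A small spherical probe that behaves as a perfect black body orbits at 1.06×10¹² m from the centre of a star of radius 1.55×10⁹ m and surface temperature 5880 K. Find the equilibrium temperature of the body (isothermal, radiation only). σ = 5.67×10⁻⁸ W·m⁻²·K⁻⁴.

The star's surface emits σT_*⁴; at distance d the flux is S = σT_*⁴(R_*/d)².
S = 5.67×10⁻⁸·(5880)⁴·(1.55×10⁹/1.06×10¹²)² = 144.9 W/m².
For an isothermal sphere T⁴ = (1−a)S/(4σ) = 6.390×10⁸ K⁴.

T ≈ 159 K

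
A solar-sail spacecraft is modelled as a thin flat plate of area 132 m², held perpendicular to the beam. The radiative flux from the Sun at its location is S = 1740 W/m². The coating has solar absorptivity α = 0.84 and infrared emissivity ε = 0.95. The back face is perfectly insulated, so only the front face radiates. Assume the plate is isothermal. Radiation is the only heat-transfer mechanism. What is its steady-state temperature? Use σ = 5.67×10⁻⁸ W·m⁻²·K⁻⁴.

T ≈ 406 K

At equilibrium, absorbed power = emitted power.
Absorbing cross-section = A = 132.0 m²; emitting surface = A = 132.0 m² (ratio 1).
αS·A_cross = εσ·A_surf·T⁴  ⇒  T⁴ = αS/(ε·1σ).
T⁴ = 0.840·1740/(0.95·1·5.67×10⁻⁸) = 2.713×10¹⁰ K⁴.
T = (2.713×10¹⁰)^(1/4).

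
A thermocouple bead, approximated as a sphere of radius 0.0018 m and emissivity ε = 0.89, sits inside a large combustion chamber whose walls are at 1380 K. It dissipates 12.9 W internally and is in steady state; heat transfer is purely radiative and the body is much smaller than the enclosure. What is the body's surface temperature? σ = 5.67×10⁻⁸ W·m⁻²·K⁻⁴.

T ≈ 1770 K

For a small grey body in a large enclosure, net radiated power = εσA(T⁴ − T_w⁴).
Steady state: P = εσA(T⁴ − T_w⁴) with A = 4πr² = 4.072×10⁻⁵ m².
T⁴ = P/(εσA) + T_w⁴ = 12.9/(0.89·5.67×10⁻⁸·4.072×10⁻⁵) + (1380)⁴
    = 6.279×10¹² + 3.627×10¹² = 9.905×10¹² K⁴.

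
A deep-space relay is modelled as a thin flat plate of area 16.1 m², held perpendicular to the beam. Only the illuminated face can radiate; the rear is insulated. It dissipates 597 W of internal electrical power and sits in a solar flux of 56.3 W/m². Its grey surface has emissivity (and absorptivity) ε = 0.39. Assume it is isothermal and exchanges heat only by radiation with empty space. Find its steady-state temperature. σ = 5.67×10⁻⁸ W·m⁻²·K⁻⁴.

At steady state, absorbed solar power + internal power = radiated power.
Absorbed: α·S·A_cross = 0.39·56.3·16.10 = 353.5 W (cross-section A).
Total input = 353.5 + 597 = 950.5 W.
Radiated: εσ·A_surf·T⁴ with A_surf = A = 16.10 m².
T⁴ = 950.5/(0.39·5.67×10⁻⁸·16.10) = 2.670×10⁹ K⁴.

T ≈ 227 K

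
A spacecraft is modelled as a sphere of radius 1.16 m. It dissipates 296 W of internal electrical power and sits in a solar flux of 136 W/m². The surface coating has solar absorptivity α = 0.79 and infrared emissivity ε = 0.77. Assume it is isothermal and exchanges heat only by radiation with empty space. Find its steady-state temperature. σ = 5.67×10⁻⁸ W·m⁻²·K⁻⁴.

T ≈ 179 K

At steady state, absorbed solar power + internal power = radiated power.
Absorbed: α·S·A_cross = 0.79·136·4.227 = 454.2 W (cross-section πr²).
Total input = 454.2 + 296 = 750.2 W.
Radiated: εσ·A_surf·T⁴ with A_surf = 4πr² = 16.91 m².
T⁴ = 750.2/(0.77·5.67×10⁻⁸·16.91) = 1.016×10⁹ K⁴.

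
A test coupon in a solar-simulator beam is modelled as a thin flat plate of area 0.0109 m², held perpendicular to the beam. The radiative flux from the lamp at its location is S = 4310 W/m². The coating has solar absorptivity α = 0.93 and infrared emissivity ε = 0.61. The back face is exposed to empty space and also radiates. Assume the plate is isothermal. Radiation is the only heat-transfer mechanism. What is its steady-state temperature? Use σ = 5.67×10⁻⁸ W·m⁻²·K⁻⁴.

T ≈ 491 K

At equilibrium, absorbed power = emitted power.
Absorbing cross-section = A = 0.01090 m²; emitting surface = 2A = 0.02180 m² (ratio 2).
αS·A_cross = εσ·A_surf·T⁴  ⇒  T⁴ = αS/(ε·2σ).
T⁴ = 0.930·4310/(0.61·2·5.67×10⁻⁸) = 5.795×10¹⁰ K⁴.
T = (5.795×10¹⁰)^(1/4).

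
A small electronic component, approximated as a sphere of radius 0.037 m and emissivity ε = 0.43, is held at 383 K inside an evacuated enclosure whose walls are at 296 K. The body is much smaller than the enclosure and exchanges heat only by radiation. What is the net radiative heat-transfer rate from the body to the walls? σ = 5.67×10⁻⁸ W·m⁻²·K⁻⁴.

P_net ≈ 5.81 W

For a small grey body in a large enclosure: P_net = εσA(T_body⁴ − T_wall⁴).
A = 4πr² = 0.01720 m²; T_body⁴ − T_wall⁴ = 2.152×10¹⁰ − 7.677×10⁹ = 1.384×10¹⁰ K⁴.
|P_net| = 0.43·5.67×10⁻⁸·0.01720·1.384×10¹⁰.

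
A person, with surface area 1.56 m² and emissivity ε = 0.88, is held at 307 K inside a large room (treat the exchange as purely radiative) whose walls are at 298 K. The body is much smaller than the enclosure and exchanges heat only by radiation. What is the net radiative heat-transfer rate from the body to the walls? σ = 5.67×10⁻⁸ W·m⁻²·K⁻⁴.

For a small grey body in a large enclosure: P_net = εσA(T_body⁴ − T_wall⁴).
A = 1.56 m²; T_body⁴ − T_wall⁴ = 8.883×10⁹ − 7.886×10⁹ = 9.967×10⁸ K⁴.
|P_net| = 0.88·5.67×10⁻⁸·1.560·9.967×10⁸.

P_net ≈ 77.6 W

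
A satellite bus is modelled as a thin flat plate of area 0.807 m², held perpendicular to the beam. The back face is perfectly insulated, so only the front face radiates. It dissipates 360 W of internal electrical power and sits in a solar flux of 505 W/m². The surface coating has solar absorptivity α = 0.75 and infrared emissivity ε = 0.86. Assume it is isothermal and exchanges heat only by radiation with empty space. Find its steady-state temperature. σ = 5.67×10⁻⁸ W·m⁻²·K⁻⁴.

T ≈ 361 K

At steady state, absorbed solar power + internal power = radiated power.
Absorbed: α·S·A_cross = 0.75·505·0.8070 = 305.7 W (cross-section A).
Total input = 305.7 + 360 = 665.7 W.
Radiated: εσ·A_surf·T⁴ with A_surf = A = 0.8070 m².
T⁴ = 665.7/(0.86·5.67×10⁻⁸·0.8070) = 1.692×10¹⁰ K⁴.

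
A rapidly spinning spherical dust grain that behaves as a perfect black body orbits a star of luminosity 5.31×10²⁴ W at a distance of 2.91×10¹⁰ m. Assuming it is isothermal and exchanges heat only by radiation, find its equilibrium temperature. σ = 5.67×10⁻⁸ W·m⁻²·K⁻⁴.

First find the stellar flux at distance d: S = L/(4πd²) = 5.31×10²⁴/(4π·(2.91×10¹⁰)²) = 499.0 W/m².
For an isothermal sphere, absorbed (1−a)S·πr² = emitted σ·4πr²·T⁴, so T⁴ = (1−a)S/(4σ).
T⁴ = 1.00·499.0/(4·5.67×10⁻⁸) = 2.200×10⁹ K⁴.

T ≈ 217 K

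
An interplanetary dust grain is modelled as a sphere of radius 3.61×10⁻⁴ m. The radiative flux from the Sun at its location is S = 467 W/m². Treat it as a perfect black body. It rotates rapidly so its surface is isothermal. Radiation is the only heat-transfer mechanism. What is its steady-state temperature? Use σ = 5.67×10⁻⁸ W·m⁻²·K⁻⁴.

At equilibrium, absorbed power = emitted power.
Absorbing cross-section = πr² = 4.094×10⁻⁷ m²; emitting surface = 4πr² = 1.638×10⁻⁶ m² (ratio 4).
S·A_cross = εσ·A_surf·T⁴  ⇒  T⁴ = S/(4σ).
T⁴ = 1.00·467/(4·5.67×10⁻⁸) = 2.059×10⁹ K⁴.
T = (2.059×10⁹)^(1/4).

T ≈ 213 K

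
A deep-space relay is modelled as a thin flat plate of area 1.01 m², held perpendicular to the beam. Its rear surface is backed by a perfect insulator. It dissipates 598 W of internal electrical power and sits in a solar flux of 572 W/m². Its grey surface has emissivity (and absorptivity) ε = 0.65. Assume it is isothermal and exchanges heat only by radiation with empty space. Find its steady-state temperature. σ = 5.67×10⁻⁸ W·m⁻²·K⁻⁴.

T ≈ 402 K

At steady state, absorbed solar power + internal power = radiated power.
Absorbed: α·S·A_cross = 0.65·572·1.010 = 375.5 W (cross-section A).
Total input = 375.5 + 598 = 973.5 W.
Radiated: εσ·A_surf·T⁴ with A_surf = A = 1.010 m².
T⁴ = 973.5/(0.65·5.67×10⁻⁸·1.010) = 2.615×10¹⁰ K⁴.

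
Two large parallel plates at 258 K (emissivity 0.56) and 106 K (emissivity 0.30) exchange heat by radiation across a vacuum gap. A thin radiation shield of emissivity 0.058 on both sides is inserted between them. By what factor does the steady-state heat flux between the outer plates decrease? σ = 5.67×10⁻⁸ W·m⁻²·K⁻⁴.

Without shield: q₀ = σΔ(T⁴)/(1/ε₁+1/ε₂−1) with denominator 4.119.
With shield the two gaps are in series; the resistances add: (1/ε₁+1/ε_s−1)+(1/ε_s+1/ε₂−1) = 18.03+19.57 = 37.60.
Heat-flux ratio q₀/q = 37.60/4.119.

factor ≈ 9.13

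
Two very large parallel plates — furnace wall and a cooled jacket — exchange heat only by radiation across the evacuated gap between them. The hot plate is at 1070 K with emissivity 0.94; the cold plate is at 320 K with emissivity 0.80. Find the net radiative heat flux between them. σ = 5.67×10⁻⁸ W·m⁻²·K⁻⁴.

For two infinite grey parallel plates, q = σ(T₁⁴ − T₂⁴)/(1/ε₁ + 1/ε₂ − 1).
T₁⁴ − T₂⁴ = 1.311×10¹² − 1.049×10¹⁰ = 1.300×10¹² K⁴.
1/ε₁ + 1/ε₂ − 1 = 1.064 + 1.250 − 1 = 1.314.
q = 5.67×10⁻⁸ × 1.300×10¹² / 1.314.

q ≈ 56100 W/m²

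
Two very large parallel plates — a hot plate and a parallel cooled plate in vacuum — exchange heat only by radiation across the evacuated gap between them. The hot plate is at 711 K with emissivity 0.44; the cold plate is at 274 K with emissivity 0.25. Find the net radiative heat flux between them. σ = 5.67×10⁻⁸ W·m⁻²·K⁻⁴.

q ≈ 2690 W/m²

For two infinite grey parallel plates, q = σ(T₁⁴ − T₂⁴)/(1/ε₁ + 1/ε₂ − 1).
T₁⁴ − T₂⁴ = 2.556×10¹¹ − 5.636×10⁹ = 2.499×10¹¹ K⁴.
1/ε₁ + 1/ε₂ − 1 = 2.273 + 4.000 − 1 = 5.273.
q = 5.67×10⁻⁸ × 2.499×10¹¹ / 5.273.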